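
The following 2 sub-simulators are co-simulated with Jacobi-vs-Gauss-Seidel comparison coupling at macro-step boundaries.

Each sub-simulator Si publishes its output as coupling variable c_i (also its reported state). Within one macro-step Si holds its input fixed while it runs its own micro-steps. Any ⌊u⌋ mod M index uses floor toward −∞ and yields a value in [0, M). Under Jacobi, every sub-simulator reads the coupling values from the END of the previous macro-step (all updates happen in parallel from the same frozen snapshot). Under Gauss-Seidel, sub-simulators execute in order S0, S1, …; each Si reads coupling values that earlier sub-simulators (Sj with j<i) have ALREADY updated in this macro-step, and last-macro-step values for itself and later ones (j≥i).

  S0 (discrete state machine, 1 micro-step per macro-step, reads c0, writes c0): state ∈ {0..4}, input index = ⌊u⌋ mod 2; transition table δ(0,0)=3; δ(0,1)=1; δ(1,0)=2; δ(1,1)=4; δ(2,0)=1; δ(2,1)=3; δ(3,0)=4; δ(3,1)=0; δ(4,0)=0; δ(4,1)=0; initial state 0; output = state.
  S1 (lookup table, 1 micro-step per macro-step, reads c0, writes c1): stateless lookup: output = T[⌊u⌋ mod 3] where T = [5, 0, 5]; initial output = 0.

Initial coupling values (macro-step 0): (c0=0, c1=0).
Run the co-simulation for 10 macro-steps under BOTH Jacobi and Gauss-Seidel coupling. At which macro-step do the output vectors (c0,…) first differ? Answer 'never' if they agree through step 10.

[Jacobi] macro 1: S0 reads c0=0 → after 1×micro: 3; S1 reads c0=0 → after 1×micro: 5 ⇒ (c0=3, c1=5)
[Jacobi] macro 2: S0 reads c0=3 → after 1×micro: 0; S1 reads c0=3 → after 1×micro: 5 ⇒ (c0=0, c1=5)
[Jacobi] macro 3: S0 reads c0=0 → after 1×micro: 3; S1 reads c0=0 → after 1×micro: 5 ⇒ (c0=3, c1=5)
[Jacobi] macro 4: S0 reads c0=3 → after 1×micro: 0; S1 reads c0=3 → after 1×micro: 5 ⇒ (c0=0, c1=5)
[Jacobi] macro 5: S0 reads c0=0 → after 1×micro: 3; S1 reads c0=0 → after 1×micro: 5 ⇒ (c0=3, c1=5)
[Jacobi] macro 6: S0 reads c0=3 → after 1×micro: 0; S1 reads c0=3 → after 1×micro: 5 ⇒ (c0=0, c1=5)
[Jacobi] macro 7: S0 reads c0=0 → after 1×micro: 3; S1 reads c0=0 → after 1×micro: 5 ⇒ (c0=3, c1=5)
[Jacobi] macro 8: S0 reads c0=3 → after 1×micro: 0; S1 reads c0=3 → after 1×micro: 5 ⇒ (c0=0, c1=5)
[Jacobi] macro 9: S0 reads c0=0 → after 1×micro: 3; S1 reads c0=0 → after 1×micro: 5 ⇒ (c0=3, c1=5)
[Jacobi] macro 10: S0 reads c0=3 → after 1×micro: 0; S1 reads c0=3 → after 1×micro: 5 ⇒ (c0=0, c1=5)
[Gauss-Seidel] macro 1: S0 reads c0=0 → after 1×micro: 3; S1 reads c0=3 → after 1×micro: 5 ⇒ (c0=3, c1=5)
[Gauss-Seidel] macro 2: S0 reads c0=3 → after 1×micro: 0; S1 reads c0=0 → after 1×micro: 5 ⇒ (c0=0, c1=5)
[Gauss-Seidel] macro 3: S0 reads c0=0 → after 1×micro: 3; S1 reads c0=3 → after 1×micro: 5 ⇒ (c0=3, c1=5)
[Gauss-Seidel] macro 4: S0 reads c0=3 → after 1×micro: 0; S1 reads c0=0 → after 1×micro: 5 ⇒ (c0=0, c1=5)
[Gauss-Seidel] macro 5: S0 reads c0=0 → after 1×micro: 3; S1 reads c0=3 → after 1×micro: 5 ⇒ (c0=3, c1=5)
[Gauss-Seidel] macro 6: S0 reads c0=3 → after 1×micro: 0; S1 reads c0=0 → after 1×micro: 5 ⇒ (c0=0, c1=5)
[Gauss-Seidel] macro 7: S0 reads c0=0 → after 1×micro: 3; S1 reads c0=3 → after 1×micro: 5 ⇒ (c0=3, c1=5)
[Gauss-Seidel] macro 8: S0 reads c0=3 → after 1×micro: 0; S1 reads c0=0 → after 1×micro: 5 ⇒ (c0=0, c1=5)
[Gauss-Seidel] macro 9: S0 reads c0=0 → after 1×micro: 3; S1 reads c0=3 → after 1×micro: 5 ⇒ (c0=3, c1=5)
[Gauss-Seidel] macro 10: S0 reads c0=3 → after 1×micro: 0; S1 reads c0=0 → after 1×micro: 5 ⇒ (c0=0, c1=5)

first divergence at macro-step: never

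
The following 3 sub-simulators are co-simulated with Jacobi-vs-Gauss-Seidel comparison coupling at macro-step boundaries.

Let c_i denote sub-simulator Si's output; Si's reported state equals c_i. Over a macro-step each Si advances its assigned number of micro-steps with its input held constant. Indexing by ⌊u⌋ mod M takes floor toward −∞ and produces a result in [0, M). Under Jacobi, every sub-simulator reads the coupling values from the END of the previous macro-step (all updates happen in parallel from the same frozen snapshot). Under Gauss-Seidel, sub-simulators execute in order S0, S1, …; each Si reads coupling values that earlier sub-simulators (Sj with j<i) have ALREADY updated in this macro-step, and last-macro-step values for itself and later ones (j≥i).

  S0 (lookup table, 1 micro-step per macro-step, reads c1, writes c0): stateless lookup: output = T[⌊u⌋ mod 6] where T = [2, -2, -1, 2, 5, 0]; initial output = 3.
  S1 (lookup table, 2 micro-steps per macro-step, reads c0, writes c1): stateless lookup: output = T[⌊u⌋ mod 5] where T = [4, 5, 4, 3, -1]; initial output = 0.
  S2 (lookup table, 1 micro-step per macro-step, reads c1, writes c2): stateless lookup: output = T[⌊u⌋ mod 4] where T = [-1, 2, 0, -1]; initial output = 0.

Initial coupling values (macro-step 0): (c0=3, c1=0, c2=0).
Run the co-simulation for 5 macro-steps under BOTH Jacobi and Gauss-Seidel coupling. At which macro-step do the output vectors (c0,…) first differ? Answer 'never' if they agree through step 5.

[Jacobi] macro 1: S0 reads c1=0 → after 1×micro: 2; S1 reads c0=3 → after 2×micro: 3; S2 reads c1=0 → after 1×micro: -1 ⇒ (c0=2, c1=3, c2=-1)
[Jacobi] macro 2: S0 reads c1=3 → after 1×micro: 2; S1 reads c0=2 → after 2×micro: 4; S2 reads c1=3 → after 1×micro: -1 ⇒ (c0=2, c1=4, c2=-1)
[Jacobi] macro 3: S0 reads c1=4 → after 1×micro: 5; S1 reads c0=2 → after 2×micro: 4; S2 reads c1=4 → after 1×micro: -1 ⇒ (c0=5, c1=4, c2=-1)
[Jacobi] macro 4: S0 reads c1=4 → after 1×micro: 5; S1 reads c0=5 → after 2×micro: 4; S2 reads c1=4 → after 1×micro: -1 ⇒ (c0=5, c1=4, c2=-1)
[Jacobi] macro 5: S0 reads c1=4 → after 1×micro: 5; S1 reads c0=5 → after 2×micro: 4; S2 reads c1=4 → after 1×micro: -1 ⇒ (c0=5, c1=4, c2=-1)
[Gauss-Seidel] macro 1: S0 reads c1=0 → after 1×micro: 2; S1 reads c0=2 → after 2×micro: 4; S2 reads c1=4 → after 1×micro: -1 ⇒ (c0=2, c1=4, c2=-1)
[Gauss-Seidel] macro 2: S0 reads c1=4 → after 1×micro: 5; S1 reads c0=5 → after 2×micro: 4; S2 reads c1=4 → after 1×micro: -1 ⇒ (c0=5, c1=4, c2=-1)
[Gauss-Seidel] macro 3: S0 reads c1=4 → after 1×micro: 5; S1 reads c0=5 → after 2×micro: 4; S2 reads c1=4 → after 1×micro: -1 ⇒ (c0=5, c1=4, c2=-1)
[Gauss-Seidel] macro 4: S0 reads c1=4 → after 1×micro: 5; S1 reads c0=5 → after 2×micro: 4; S2 reads c1=4 → after 1×micro: -1 ⇒ (c0=5, c1=4, c2=-1)
[Gauss-Seidel] macro 5: S0 reads c1=4 → after 1×micro: 5; S1 reads c0=5 → after 2×micro: 4; S2 reads c1=4 → after 1×micro: -1 ⇒ (c0=5, c1=4, c2=-1)

first divergence at macro-step: 1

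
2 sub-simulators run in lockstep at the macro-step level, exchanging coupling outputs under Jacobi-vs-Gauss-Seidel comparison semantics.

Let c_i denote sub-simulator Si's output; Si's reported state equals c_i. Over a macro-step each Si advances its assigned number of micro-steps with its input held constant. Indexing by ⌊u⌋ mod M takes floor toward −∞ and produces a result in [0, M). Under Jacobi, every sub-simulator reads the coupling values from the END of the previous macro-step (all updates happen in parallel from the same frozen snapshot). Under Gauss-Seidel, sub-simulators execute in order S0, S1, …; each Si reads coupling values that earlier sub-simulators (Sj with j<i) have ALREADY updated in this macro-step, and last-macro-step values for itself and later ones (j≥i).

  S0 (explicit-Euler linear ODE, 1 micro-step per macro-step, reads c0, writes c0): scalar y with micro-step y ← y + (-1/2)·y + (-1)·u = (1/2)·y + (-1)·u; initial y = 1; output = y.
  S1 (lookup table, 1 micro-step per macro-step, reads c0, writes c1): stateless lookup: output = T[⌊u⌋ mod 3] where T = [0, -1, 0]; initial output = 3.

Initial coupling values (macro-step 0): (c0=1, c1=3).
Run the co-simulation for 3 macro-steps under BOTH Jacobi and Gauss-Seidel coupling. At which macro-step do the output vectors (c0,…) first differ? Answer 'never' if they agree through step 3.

[Jacobi] macro 1: S0 reads c0=1 → after 1×micro: -1/2; S1 reads c0=1 → after 1×micro: -1 ⇒ (c0=-1/2, c1=-1)
[Jacobi] macro 2: S0 reads c0=-1/2 → after 1×micro: 1/4; S1 reads c0=-1/2 → after 1×micro: 0 ⇒ (c0=1/4, c1=0)
[Jacobi] macro 3: S0 reads c0=1/4 → after 1×micro: -1/8; S1 reads c0=1/4 → after 1×micro: 0 ⇒ (c0=-1/8, c1=0)
[Gauss-Seidel] macro 1: S0 reads c0=1 → after 1×micro: -1/2; S1 reads c0=-1/2 → after 1×micro: 0 ⇒ (c0=-1/2, c1=0)
[Gauss-Seidel] macro 2: S0 reads c0=-1/2 → after 1×micro: 1/4; S1 reads c0=1/4 → after 1×micro: 0 ⇒ (c0=1/4, c1=0)
[Gauss-Seidel] macro 3: S0 reads c0=1/4 → after 1×micro: -1/8; S1 reads c0=-1/8 → after 1×micro: 0 ⇒ (c0=-1/8, c1=0)

first divergence at macro-step: 1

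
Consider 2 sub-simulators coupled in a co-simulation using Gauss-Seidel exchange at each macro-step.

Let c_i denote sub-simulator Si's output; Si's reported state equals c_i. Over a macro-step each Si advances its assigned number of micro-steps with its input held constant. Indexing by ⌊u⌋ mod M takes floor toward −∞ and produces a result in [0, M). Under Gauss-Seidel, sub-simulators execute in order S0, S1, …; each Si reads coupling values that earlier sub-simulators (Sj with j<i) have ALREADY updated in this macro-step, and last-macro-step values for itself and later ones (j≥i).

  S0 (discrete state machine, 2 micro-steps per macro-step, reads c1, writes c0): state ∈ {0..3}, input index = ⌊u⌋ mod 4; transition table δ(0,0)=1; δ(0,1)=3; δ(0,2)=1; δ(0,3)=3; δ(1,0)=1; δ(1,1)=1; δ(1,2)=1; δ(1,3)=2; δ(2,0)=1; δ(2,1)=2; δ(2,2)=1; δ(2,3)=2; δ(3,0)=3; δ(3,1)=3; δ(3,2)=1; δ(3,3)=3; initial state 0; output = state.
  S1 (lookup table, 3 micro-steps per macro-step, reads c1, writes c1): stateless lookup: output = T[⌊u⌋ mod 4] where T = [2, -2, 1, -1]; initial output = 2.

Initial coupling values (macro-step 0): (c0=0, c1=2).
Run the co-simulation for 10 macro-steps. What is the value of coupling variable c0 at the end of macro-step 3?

macro 1: S0 reads c1=2 → after 2×micro: 1; S1 reads c1=2 → after 3×micro: 1 ⇒ (c0=1, c1=1)
macro 2: S0 reads c1=1 → after 2×micro: 1; S1 reads c1=1 → after 3×micro: -2 ⇒ (c0=1, c1=-2)
macro 3: S0 reads c1=-2 → after 2×micro: 1; S1 reads c1=-2 → after 3×micro: 1 ⇒ (c0=1, c1=1)
macro 4: S0 reads c1=1 → after 2×micro: 1; S1 reads c1=1 → after 3×micro: -2 ⇒ (c0=1, c1=-2)
macro 5: S0 reads c1=-2 → after 2×micro: 1; S1 reads c1=-2 → after 3×micro: 1 ⇒ (c0=1, c1=1)
macro 6: S0 reads c1=1 → after 2×micro: 1; S1 reads c1=1 → after 3×micro: -2 ⇒ (c0=1, c1=-2)
macro 7: S0 reads c1=-2 → after 2×micro: 1; S1 reads c1=-2 → after 3×micro: 1 ⇒ (c0=1, c1=1)
macro 8: S0 reads c1=1 → after 2×micro: 1; S1 reads c1=1 → after 3×micro: -2 ⇒ (c0=1, c1=-2)
macro 9: S0 reads c1=-2 → after 2×micro: 1; S1 reads c1=-2 → after 3×micro: 1 ⇒ (c0=1, c1=1)
macro 10: S0 reads c1=1 → after 2×micro: 1; S1 reads c1=1 → after 3×micro: -2 ⇒ (c0=1, c1=-2)

c0 at macro-step 3 = 1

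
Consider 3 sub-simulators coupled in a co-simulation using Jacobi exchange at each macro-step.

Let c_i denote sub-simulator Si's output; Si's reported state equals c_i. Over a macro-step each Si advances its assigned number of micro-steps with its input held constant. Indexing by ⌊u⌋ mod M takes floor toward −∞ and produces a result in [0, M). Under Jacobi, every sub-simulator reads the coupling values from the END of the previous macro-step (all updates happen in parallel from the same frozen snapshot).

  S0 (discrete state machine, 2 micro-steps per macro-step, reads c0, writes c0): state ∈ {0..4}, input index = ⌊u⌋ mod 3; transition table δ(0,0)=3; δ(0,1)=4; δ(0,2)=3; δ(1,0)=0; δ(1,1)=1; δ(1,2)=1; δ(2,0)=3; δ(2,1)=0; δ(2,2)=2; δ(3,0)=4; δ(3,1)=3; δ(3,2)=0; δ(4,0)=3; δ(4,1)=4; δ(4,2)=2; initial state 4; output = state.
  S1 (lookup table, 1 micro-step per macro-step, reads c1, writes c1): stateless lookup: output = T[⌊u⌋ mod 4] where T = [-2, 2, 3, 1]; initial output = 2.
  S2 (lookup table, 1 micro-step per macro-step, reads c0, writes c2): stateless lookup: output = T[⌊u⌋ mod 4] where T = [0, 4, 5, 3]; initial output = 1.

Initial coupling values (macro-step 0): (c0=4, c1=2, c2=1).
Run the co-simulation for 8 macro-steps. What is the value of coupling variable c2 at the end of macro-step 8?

c2 at macro-step 8 = 0

macro 1: S0 reads c0=4 → after 2×micro: 4; S1 reads c1=2 → after 1×micro: 3; S2 reads c0=4 → after 1×micro: 0 ⇒ (c0=4, c1=3, c2=0)
macro 2: S0 reads c0=4 → after 2×micro: 4; S1 reads c1=3 → after 1×micro: 1; S2 reads c0=4 → after 1×micro: 0 ⇒ (c0=4, c1=1, c2=0)
macro 3: S0 reads c0=4 → after 2×micro: 4; S1 reads c1=1 → after 1×micro: 2; S2 reads c0=4 → after 1×micro: 0 ⇒ (c0=4, c1=2, c2=0)
macro 4: S0 reads c0=4 → after 2×micro: 4; S1 reads c1=2 → after 1×micro: 3; S2 reads c0=4 → after 1×micro: 0 ⇒ (c0=4, c1=3, c2=0)
macro 5: S0 reads c0=4 → after 2×micro: 4; S1 reads c1=3 → after 1×micro: 1; S2 reads c0=4 → after 1×micro: 0 ⇒ (c0=4, c1=1, c2=0)
macro 6: S0 reads c0=4 → after 2×micro: 4; S1 reads c1=1 → after 1×micro: 2; S2 reads c0=4 → after 1×micro: 0 ⇒ (c0=4, c1=2, c2=0)
macro 7: S0 reads c0=4 → after 2×micro: 4; S1 reads c1=2 → after 1×micro: 3; S2 reads c0=4 → after 1×micro: 0 ⇒ (c0=4, c1=3, c2=0)
macro 8: S0 reads c0=4 → after 2×micro: 4; S1 reads c1=3 → after 1×micro: 1; S2 reads c0=4 → after 1×micro: 0 ⇒ (c0=4, c1=1, c2=0)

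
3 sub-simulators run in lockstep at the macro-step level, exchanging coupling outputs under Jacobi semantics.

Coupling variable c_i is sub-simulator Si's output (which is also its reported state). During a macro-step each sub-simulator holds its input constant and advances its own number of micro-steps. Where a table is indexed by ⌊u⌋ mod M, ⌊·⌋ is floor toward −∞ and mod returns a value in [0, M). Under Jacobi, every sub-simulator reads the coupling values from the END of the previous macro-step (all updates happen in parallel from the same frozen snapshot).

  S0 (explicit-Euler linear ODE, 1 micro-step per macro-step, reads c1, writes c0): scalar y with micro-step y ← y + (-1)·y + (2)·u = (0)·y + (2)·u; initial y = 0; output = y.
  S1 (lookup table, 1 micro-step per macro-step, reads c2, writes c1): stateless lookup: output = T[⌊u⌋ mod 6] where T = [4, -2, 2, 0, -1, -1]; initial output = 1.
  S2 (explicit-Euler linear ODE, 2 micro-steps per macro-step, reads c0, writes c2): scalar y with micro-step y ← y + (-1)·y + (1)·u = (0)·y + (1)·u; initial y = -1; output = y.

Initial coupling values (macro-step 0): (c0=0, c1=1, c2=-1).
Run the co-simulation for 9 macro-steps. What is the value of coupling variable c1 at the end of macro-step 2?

c1 at macro-step 2 = 4

macro 1: S0 reads c1=1 → after 1×micro: 2; S1 reads c2=-1 → after 1×micro: -1; S2 reads c0=0 → after 2×micro: 0 ⇒ (c0=2, c1=-1, c2=0)
macro 2: S0 reads c1=-1 → after 1×micro: -2; S1 reads c2=0 → after 1×micro: 4; S2 reads c0=2 → after 2×micro: 2 ⇒ (c0=-2, c1=4, c2=2)
macro 3: S0 reads c1=4 → after 1×micro: 8; S1 reads c2=2 → after 1×micro: 2; S2 reads c0=-2 → after 2×micro: -2 ⇒ (c0=8, c1=2, c2=-2)
macro 4: S0 reads c1=2 → after 1×micro: 4; S1 reads c2=-2 → after 1×micro: -1; S2 reads c0=8 → after 2×micro: 8 ⇒ (c0=4, c1=-1, c2=8)
macro 5: S0 reads c1=-1 → after 1×micro: -2; S1 reads c2=8 → after 1×micro: 2; S2 reads c0=4 → after 2×micro: 4 ⇒ (c0=-2, c1=2, c2=4)
macro 6: S0 reads c1=2 → after 1×micro: 4; S1 reads c2=4 → after 1×micro: -1; S2 reads c0=-2 → after 2×micro: -2 ⇒ (c0=4, c1=-1, c2=-2)
macro 7: S0 reads c1=-1 → after 1×micro: -2; S1 reads c2=-2 → after 1×micro: -1; S2 reads c0=4 → after 2×micro: 4 ⇒ (c0=-2, c1=-1, c2=4)
macro 8: S0 reads c1=-1 → after 1×micro: -2; S1 reads c2=4 → after 1×micro: -1; S2 reads c0=-2 → after 2×micro: -2 ⇒ (c0=-2, c1=-1, c2=-2)
macro 9: S0 reads c1=-1 → after 1×micro: -2; S1 reads c2=-2 → after 1×micro: -1; S2 reads c0=-2 → after 2×micro: -2 ⇒ (c0=-2, c1=-1, c2=-2)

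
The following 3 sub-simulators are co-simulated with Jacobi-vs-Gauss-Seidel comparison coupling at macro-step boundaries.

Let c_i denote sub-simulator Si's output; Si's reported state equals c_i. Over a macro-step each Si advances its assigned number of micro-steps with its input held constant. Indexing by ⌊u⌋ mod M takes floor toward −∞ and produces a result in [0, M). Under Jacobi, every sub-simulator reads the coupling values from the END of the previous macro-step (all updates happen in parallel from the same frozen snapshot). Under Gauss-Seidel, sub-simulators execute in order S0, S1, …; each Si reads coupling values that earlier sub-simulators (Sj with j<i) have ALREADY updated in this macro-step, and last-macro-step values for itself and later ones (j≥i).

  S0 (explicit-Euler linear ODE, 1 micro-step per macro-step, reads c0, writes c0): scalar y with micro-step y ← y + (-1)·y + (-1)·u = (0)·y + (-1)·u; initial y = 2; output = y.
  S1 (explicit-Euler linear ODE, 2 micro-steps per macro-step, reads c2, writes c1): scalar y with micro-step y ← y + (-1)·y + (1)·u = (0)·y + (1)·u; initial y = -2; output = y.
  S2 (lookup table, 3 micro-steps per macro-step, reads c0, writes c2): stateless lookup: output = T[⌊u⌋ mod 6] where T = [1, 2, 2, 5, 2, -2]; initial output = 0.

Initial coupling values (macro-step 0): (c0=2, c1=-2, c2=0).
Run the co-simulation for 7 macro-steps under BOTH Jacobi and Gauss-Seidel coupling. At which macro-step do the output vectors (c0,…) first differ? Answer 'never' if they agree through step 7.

[Jacobi] macro 1: S0 reads c0=2 → after 1×micro: -2; S1 reads c2=0 → after 2×micro: 0; S2 reads c0=2 → after 3×micro: 2 ⇒ (c0=-2, c1=0, c2=2)
[Jacobi] macro 2: S0 reads c0=-2 → after 1×micro: 2; S1 reads c2=2 → after 2×micro: 2; S2 reads c0=-2 → after 3×micro: 2 ⇒ (c0=2, c1=2, c2=2)
[Jacobi] macro 3: S0 reads c0=2 → after 1×micro: -2; S1 reads c2=2 → after 2×micro: 2; S2 reads c0=2 → after 3×micro: 2 ⇒ (c0=-2, c1=2, c2=2)
[Jacobi] macro 4: S0 reads c0=-2 → after 1×micro: 2; S1 reads c2=2 → after 2×micro: 2; S2 reads c0=-2 → after 3×micro: 2 ⇒ (c0=2, c1=2, c2=2)
[Jacobi] macro 5: S0 reads c0=2 → after 1×micro: -2; S1 reads c2=2 → after 2×micro: 2; S2 reads c0=2 → after 3×micro: 2 ⇒ (c0=-2, c1=2, c2=2)
[Jacobi] macro 6: S0 reads c0=-2 → after 1×micro: 2; S1 reads c2=2 → after 2×micro: 2; S2 reads c0=-2 → after 3×micro: 2 ⇒ (c0=2, c1=2, c2=2)
[Jacobi] macro 7: S0 reads c0=2 → after 1×micro: -2; S1 reads c2=2 → after 2×micro: 2; S2 reads c0=2 → after 3×micro: 2 ⇒ (c0=-2, c1=2, c2=2)
[Gauss-Seidel] macro 1: S0 reads c0=2 → after 1×micro: -2; S1 reads c2=0 → after 2×micro: 0; S2 reads c0=-2 → after 3×micro: 2 ⇒ (c0=-2, c1=0, c2=2)
[Gauss-Seidel] macro 2: S0 reads c0=-2 → after 1×micro: 2; S1 reads c2=2 → after 2×micro: 2; S2 reads c0=2 → after 3×micro: 2 ⇒ (c0=2, c1=2, c2=2)
[Gauss-Seidel] macro 3: S0 reads c0=2 → after 1×micro: -2; S1 reads c2=2 → after 2×micro: 2; S2 reads c0=-2 → after 3×micro: 2 ⇒ (c0=-2, c1=2, c2=2)
[Gauss-Seidel] macro 4: S0 reads c0=-2 → after 1×micro: 2; S1 reads c2=2 → after 2×micro: 2; S2 reads c0=2 → after 3×micro: 2 ⇒ (c0=2, c1=2, c2=2)
[Gauss-Seidel] macro 5: S0 reads c0=2 → after 1×micro: -2; S1 reads c2=2 → after 2×micro: 2; S2 reads c0=-2 → after 3×micro: 2 ⇒ (c0=-2, c1=2, c2=2)
[Gauss-Seidel] macro 6: S0 reads c0=-2 → after 1×micro: 2; S1 reads c2=2 → after 2×micro: 2; S2 reads c0=2 → after 3×micro: 2 ⇒ (c0=2, c1=2, c2=2)
[Gauss-Seidel] macro 7: S0 reads c0=2 → after 1×micro: -2; S1 reads c2=2 → after 2×micro: 2; S2 reads c0=-2 → after 3×micro: 2 ⇒ (c0=-2, c1=2, c2=2)

first divergence at macro-step: never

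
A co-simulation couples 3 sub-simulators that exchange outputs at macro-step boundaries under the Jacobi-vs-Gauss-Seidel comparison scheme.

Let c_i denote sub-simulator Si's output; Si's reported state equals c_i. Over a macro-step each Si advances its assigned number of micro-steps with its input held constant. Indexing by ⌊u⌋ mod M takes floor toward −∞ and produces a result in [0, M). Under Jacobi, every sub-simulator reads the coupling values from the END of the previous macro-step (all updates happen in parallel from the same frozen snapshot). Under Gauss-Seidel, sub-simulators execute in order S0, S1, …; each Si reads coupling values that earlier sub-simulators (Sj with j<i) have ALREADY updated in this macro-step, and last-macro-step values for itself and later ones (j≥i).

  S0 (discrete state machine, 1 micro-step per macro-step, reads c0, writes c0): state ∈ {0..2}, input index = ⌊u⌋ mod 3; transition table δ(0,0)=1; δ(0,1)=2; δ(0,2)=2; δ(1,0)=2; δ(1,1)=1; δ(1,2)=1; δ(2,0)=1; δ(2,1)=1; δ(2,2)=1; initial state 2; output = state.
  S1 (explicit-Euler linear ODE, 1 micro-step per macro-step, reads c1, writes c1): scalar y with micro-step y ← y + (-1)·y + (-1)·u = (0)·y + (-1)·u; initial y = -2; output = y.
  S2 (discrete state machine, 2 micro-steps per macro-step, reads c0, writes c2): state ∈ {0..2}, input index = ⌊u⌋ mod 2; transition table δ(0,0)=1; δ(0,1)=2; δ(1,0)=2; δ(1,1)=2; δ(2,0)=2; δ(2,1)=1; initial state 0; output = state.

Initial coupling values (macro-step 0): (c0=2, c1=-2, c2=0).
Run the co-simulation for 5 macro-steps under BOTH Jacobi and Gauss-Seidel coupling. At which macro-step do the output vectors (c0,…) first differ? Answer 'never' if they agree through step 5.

[Jacobi] macro 1: S0 reads c0=2 → after 1×micro: 1; S1 reads c1=-2 → after 1×micro: 2; S2 reads c0=2 → after 2×micro: 2 ⇒ (c0=1, c1=2, c2=2)
[Jacobi] macro 2: S0 reads c0=1 → after 1×micro: 1; S1 reads c1=2 → after 1×micro: -2; S2 reads c0=1 → after 2×micro: 2 ⇒ (c0=1, c1=-2, c2=2)
[Jacobi] macro 3: S0 reads c0=1 → after 1×micro: 1; S1 reads c1=-2 → after 1×micro: 2; S2 reads c0=1 → after 2×micro: 2 ⇒ (c0=1, c1=2, c2=2)
[Jacobi] macro 4: S0 reads c0=1 → after 1×micro: 1; S1 reads c1=2 → after 1×micro: -2; S2 reads c0=1 → after 2×micro: 2 ⇒ (c0=1, c1=-2, c2=2)
[Jacobi] macro 5: S0 reads c0=1 → after 1×micro: 1; S1 reads c1=-2 → after 1×micro: 2; S2 reads c0=1 → after 2×micro: 2 ⇒ (c0=1, c1=2, c2=2)
[Gauss-Seidel] macro 1: S0 reads c0=2 → after 1×micro: 1; S1 reads c1=-2 → after 1×micro: 2; S2 reads c0=1 → after 2×micro: 1 ⇒ (c0=1, c1=2, c2=1)
[Gauss-Seidel] macro 2: S0 reads c0=1 → after 1×micro: 1; S1 reads c1=2 → after 1×micro: -2; S2 reads c0=1 → after 2×micro: 1 ⇒ (c0=1, c1=-2, c2=1)
[Gauss-Seidel] macro 3: S0 reads c0=1 → after 1×micro: 1; S1 reads c1=-2 → after 1×micro: 2; S2 reads c0=1 → after 2×micro: 1 ⇒ (c0=1, c1=2, c2=1)
[Gauss-Seidel] macro 4: S0 reads c0=1 → after 1×micro: 1; S1 reads c1=2 → after 1×micro: -2; S2 reads c0=1 → after 2×micro: 1 ⇒ (c0=1, c1=-2, c2=1)
[Gauss-Seidel] macro 5: S0 reads c0=1 → after 1×micro: 1; S1 reads c1=-2 → after 1×micro: 2; S2 reads c0=1 → after 2×micro: 1 ⇒ (c0=1, c1=2, c2=1)

first divergence at macro-step: 1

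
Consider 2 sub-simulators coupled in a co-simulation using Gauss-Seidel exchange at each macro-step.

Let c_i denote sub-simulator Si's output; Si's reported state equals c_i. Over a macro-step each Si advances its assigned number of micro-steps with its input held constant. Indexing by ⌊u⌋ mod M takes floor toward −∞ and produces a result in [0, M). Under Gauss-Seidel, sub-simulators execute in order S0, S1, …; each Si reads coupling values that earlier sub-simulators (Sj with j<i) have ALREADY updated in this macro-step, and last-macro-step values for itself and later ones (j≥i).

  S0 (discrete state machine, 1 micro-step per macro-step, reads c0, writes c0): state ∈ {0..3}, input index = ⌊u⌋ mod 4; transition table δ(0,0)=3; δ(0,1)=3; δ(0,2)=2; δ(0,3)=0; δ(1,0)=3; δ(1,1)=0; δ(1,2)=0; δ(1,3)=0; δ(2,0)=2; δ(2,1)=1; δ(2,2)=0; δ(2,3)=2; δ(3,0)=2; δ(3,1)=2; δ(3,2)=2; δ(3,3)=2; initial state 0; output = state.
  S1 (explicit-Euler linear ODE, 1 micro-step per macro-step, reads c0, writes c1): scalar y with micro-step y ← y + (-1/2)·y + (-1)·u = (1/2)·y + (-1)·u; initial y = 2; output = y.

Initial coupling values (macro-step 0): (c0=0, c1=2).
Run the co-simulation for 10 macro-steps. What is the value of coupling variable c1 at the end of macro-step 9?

macro 1: S0 reads c0=0 → after 1×micro: 3; S1 reads c0=3 → after 1×micro: -2 ⇒ (c0=3, c1=-2)
macro 2: S0 reads c0=3 → after 1×micro: 2; S1 reads c0=2 → after 1×micro: -3 ⇒ (c0=2, c1=-3)
macro 3: S0 reads c0=2 → after 1×micro: 0; S1 reads c0=0 → after 1×micro: -3/2 ⇒ (c0=0, c1=-3/2)
macro 4: S0 reads c0=0 → after 1×micro: 3; S1 reads c0=3 → after 1×micro: -15/4 ⇒ (c0=3, c1=-15/4)
macro 5: S0 reads c0=3 → after 1×micro: 2; S1 reads c0=2 → after 1×micro: -31/8 ⇒ (c0=2, c1=-31/8)
macro 6: S0 reads c0=2 → after 1×micro: 0; S1 reads c0=0 → after 1×micro: -31/16 ⇒ (c0=0, c1=-31/16)
macro 7: S0 reads c0=0 → after 1×micro: 3; S1 reads c0=3 → after 1×micro: -127/32 ⇒ (c0=3, c1=-127/32)
macro 8: S0 reads c0=3 → after 1×micro: 2; S1 reads c0=2 → after 1×micro: -255/64 ⇒ (c0=2, c1=-255/64)
macro 9: S0 reads c0=2 → after 1×micro: 0; S1 reads c0=0 → after 1×micro: -255/128 ⇒ (c0=0, c1=-255/128)
macro 10: S0 reads c0=0 → after 1×micro: 3; S1 reads c0=3 → after 1×micro: -1023/256 ⇒ (c0=3, c1=-1023/256)

c1 at macro-step 9 = -255/128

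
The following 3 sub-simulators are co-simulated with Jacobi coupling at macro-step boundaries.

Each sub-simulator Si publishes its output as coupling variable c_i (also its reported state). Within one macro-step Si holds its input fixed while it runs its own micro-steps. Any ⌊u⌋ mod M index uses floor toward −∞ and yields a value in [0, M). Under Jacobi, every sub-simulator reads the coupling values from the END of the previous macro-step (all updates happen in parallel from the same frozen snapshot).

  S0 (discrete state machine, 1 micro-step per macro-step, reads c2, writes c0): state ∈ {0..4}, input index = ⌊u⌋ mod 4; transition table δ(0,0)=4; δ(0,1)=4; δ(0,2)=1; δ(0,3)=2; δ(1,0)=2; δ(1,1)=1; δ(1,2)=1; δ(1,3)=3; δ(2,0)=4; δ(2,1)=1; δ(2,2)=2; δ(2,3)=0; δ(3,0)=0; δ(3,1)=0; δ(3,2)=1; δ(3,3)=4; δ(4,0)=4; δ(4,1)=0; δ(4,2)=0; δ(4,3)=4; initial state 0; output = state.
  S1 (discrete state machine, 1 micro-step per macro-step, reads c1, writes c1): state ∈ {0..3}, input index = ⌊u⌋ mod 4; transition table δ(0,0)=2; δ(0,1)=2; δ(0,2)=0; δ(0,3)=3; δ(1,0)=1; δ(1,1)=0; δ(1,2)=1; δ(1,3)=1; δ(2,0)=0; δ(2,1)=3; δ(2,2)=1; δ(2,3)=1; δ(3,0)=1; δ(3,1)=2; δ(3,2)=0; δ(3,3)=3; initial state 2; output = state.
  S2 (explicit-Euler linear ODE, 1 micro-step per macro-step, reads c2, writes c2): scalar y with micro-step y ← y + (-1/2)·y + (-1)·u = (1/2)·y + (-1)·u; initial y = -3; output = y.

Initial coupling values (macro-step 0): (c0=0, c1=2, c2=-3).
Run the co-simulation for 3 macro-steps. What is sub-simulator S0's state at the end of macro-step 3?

macro 1: S0 reads c2=-3 → after 1×micro: 4; S1 reads c1=2 → after 1×micro: 1; S2 reads c2=-3 → after 1×micro: 3/2 ⇒ (c0=4, c1=1, c2=3/2)
macro 2: S0 reads c2=3/2 → after 1×micro: 0; S1 reads c1=1 → after 1×micro: 0; S2 reads c2=3/2 → after 1×micro: -3/4 ⇒ (c0=0, c1=0, c2=-3/4)
macro 3: S0 reads c2=-3/4 → after 1×micro: 2; S1 reads c1=0 → after 1×micro: 2; S2 reads c2=-3/4 → after 1×micro: 3/8 ⇒ (c0=2, c1=2, c2=3/8)

S0 state at macro-step 3 = 2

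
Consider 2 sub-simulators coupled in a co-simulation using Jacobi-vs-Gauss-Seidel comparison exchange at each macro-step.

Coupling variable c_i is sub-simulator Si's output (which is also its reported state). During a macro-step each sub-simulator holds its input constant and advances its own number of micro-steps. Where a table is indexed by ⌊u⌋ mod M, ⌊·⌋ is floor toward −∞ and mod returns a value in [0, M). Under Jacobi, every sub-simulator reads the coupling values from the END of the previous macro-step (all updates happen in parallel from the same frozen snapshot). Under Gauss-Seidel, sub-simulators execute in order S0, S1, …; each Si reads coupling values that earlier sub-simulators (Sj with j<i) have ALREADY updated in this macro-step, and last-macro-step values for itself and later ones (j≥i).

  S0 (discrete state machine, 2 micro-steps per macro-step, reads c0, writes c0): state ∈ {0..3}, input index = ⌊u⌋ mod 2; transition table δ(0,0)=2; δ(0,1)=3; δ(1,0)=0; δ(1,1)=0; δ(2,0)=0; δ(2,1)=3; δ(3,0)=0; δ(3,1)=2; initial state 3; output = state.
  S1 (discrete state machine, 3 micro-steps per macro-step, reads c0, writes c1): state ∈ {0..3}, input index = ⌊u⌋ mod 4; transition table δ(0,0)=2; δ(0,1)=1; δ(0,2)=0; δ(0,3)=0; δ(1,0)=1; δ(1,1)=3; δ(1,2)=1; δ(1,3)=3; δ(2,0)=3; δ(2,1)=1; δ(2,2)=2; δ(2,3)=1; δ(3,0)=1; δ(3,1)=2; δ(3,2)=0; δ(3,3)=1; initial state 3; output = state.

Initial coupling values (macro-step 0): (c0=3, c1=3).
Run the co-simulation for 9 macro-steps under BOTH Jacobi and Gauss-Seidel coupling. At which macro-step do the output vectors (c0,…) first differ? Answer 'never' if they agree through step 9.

[Jacobi] macro 1: S0 reads c0=3 → after 2×micro: 3; S1 reads c0=3 → after 3×micro: 1 ⇒ (c0=3, c1=1)
[Jacobi] macro 2: S0 reads c0=3 → after 2×micro: 3; S1 reads c0=3 → after 3×micro: 3 ⇒ (c0=3, c1=3)
[Jacobi] macro 3: S0 reads c0=3 → after 2×micro: 3; S1 reads c0=3 → after 3×micro: 1 ⇒ (c0=3, c1=1)
[Jacobi] macro 4: S0 reads c0=3 → after 2×micro: 3; S1 reads c0=3 → after 3×micro: 3 ⇒ (c0=3, c1=3)
[Jacobi] macro 5: S0 reads c0=3 → after 2×micro: 3; S1 reads c0=3 → after 3×micro: 1 ⇒ (c0=3, c1=1)
[Jacobi] macro 6: S0 reads c0=3 → after 2×micro: 3; S1 reads c0=3 → after 3×micro: 3 ⇒ (c0=3, c1=3)
[Jacobi] macro 7: S0 reads c0=3 → after 2×micro: 3; S1 reads c0=3 → after 3×micro: 1 ⇒ (c0=3, c1=1)
[Jacobi] macro 8: S0 reads c0=3 → after 2×micro: 3; S1 reads c0=3 → after 3×micro: 3 ⇒ (c0=3, c1=3)
[Jacobi] macro 9: S0 reads c0=3 → after 2×micro: 3; S1 reads c0=3 → after 3×micro: 1 ⇒ (c0=3, c1=1)
[Gauss-Seidel] macro 1: S0 reads c0=3 → after 2×micro: 3; S1 reads c0=3 → after 3×micro: 1 ⇒ (c0=3, c1=1)
[Gauss-Seidel] macro 2: S0 reads c0=3 → after 2×micro: 3; S1 reads c0=3 → after 3×micro: 3 ⇒ (c0=3, c1=3)
[Gauss-Seidel] macro 3: S0 reads c0=3 → after 2×micro: 3; S1 reads c0=3 → after 3×micro: 1 ⇒ (c0=3, c1=1)
[Gauss-Seidel] macro 4: S0 reads c0=3 → after 2×micro: 3; S1 reads c0=3 → after 3×micro: 3 ⇒ (c0=3, c1=3)
[Gauss-Seidel] macro 5: S0 reads c0=3 → after 2×micro: 3; S1 reads c0=3 → after 3×micro: 1 ⇒ (c0=3, c1=1)
[Gauss-Seidel] macro 6: S0 reads c0=3 → after 2×micro: 3; S1 reads c0=3 → after 3×micro: 3 ⇒ (c0=3, c1=3)
[Gauss-Seidel] macro 7: S0 reads c0=3 → after 2×micro: 3; S1 reads c0=3 → after 3×micro: 1 ⇒ (c0=3, c1=1)
[Gauss-Seidel] macro 8: S0 reads c0=3 → after 2×micro: 3; S1 reads c0=3 → after 3×micro: 3 ⇒ (c0=3, c1=3)
[Gauss-Seidel] macro 9: S0 reads c0=3 → after 2×micro: 3; S1 reads c0=3 → after 3×micro: 1 ⇒ (c0=3, c1=1)

first divergence at macro-step: never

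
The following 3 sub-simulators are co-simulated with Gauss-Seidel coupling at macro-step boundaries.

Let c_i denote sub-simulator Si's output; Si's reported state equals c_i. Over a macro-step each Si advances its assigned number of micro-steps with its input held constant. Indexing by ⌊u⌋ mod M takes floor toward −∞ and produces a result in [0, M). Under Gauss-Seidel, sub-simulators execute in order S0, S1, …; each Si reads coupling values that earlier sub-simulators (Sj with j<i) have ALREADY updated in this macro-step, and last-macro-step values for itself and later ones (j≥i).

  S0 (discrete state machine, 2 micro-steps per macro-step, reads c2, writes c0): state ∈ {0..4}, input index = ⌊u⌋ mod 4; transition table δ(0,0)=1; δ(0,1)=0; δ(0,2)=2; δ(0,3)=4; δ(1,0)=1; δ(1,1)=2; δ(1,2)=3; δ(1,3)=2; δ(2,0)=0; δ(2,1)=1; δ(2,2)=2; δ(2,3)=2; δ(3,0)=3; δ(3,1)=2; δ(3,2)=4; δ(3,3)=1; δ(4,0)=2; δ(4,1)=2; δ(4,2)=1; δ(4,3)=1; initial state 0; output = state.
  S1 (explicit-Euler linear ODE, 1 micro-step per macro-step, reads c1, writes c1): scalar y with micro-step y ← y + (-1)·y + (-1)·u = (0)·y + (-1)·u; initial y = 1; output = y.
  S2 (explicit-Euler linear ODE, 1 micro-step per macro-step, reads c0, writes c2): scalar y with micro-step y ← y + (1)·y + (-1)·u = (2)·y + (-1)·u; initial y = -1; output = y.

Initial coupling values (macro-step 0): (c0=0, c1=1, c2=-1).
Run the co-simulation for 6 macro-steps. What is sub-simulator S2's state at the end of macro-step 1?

macro 1: S0 reads c2=-1 → after 2×micro: 1; S1 reads c1=1 → after 1×micro: -1; S2 reads c0=1 → after 1×micro: -3 ⇒ (c0=1, c1=-1, c2=-3)
macro 2: S0 reads c2=-3 → after 2×micro: 1; S1 reads c1=-1 → after 1×micro: 1; S2 reads c0=1 → after 1×micro: -7 ⇒ (c0=1, c1=1, c2=-7)
macro 3: S0 reads c2=-7 → after 2×micro: 1; S1 reads c1=1 → after 1×micro: -1; S2 reads c0=1 → after 1×micro: -15 ⇒ (c0=1, c1=-1, c2=-15)
macro 4: S0 reads c2=-15 → after 2×micro: 1; S1 reads c1=-1 → after 1×micro: 1; S2 reads c0=1 → after 1×micro: -31 ⇒ (c0=1, c1=1, c2=-31)
macro 5: S0 reads c2=-31 → after 2×micro: 1; S1 reads c1=1 → after 1×micro: -1; S2 reads c0=1 → after 1×micro: -63 ⇒ (c0=1, c1=-1, c2=-63)
macro 6: S0 reads c2=-63 → after 2×micro: 1; S1 reads c1=-1 → after 1×micro: 1; S2 reads c0=1 → after 1×micro: -127 ⇒ (c0=1, c1=1, c2=-127)

S2 state at macro-step 1 = -3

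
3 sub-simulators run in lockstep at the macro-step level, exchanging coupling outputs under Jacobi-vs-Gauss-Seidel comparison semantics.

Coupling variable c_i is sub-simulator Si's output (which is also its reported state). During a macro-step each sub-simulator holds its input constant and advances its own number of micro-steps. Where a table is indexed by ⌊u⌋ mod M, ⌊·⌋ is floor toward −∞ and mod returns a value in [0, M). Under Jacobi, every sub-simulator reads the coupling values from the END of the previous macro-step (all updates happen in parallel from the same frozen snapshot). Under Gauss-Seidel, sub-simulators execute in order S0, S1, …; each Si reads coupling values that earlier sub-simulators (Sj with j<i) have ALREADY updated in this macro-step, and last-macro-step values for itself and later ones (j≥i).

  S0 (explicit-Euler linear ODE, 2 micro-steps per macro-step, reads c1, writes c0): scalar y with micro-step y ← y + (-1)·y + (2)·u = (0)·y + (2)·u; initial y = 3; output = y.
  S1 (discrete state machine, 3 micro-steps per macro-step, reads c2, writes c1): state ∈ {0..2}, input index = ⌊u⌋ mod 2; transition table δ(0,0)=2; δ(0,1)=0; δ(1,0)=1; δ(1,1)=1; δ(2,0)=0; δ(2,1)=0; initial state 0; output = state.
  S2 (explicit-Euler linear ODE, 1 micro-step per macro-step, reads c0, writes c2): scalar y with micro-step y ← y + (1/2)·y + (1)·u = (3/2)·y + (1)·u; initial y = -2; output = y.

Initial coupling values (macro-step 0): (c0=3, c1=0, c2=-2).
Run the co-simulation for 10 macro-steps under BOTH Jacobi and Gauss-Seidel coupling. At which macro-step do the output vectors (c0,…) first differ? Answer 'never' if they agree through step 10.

[Jacobi] macro 1: S0 reads c1=0 → after 2×micro: 0; S1 reads c2=-2 → after 3×micro: 2; S2 reads c0=3 → after 1×micro: 0 ⇒ (c0=0, c1=2, c2=0)
[Jacobi] macro 2: S0 reads c1=2 → after 2×micro: 4; S1 reads c2=0 → after 3×micro: 0; S2 reads c0=0 → after 1×micro: 0 ⇒ (c0=4, c1=0, c2=0)
[Jacobi] macro 3: S0 reads c1=0 → after 2×micro: 0; S1 reads c2=0 → after 3×micro: 2; S2 reads c0=4 → after 1×micro: 4 ⇒ (c0=0, c1=2, c2=4)
[Jacobi] macro 4: S0 reads c1=2 → after 2×micro: 4; S1 reads c2=4 → after 3×micro: 0; S2 reads c0=0 → after 1×micro: 6 ⇒ (c0=4, c1=0, c2=6)
[Jacobi] macro 5: S0 reads c1=0 → after 2×micro: 0; S1 reads c2=6 → after 3×micro: 2; S2 reads c0=4 → after 1×micro: 13 ⇒ (c0=0, c1=2, c2=13)
[Jacobi] macro 6: S0 reads c1=2 → after 2×micro: 4; S1 reads c2=13 → after 3×micro: 0; S2 reads c0=0 → after 1×micro: 39/2 ⇒ (c0=4, c1=0, c2=39/2)
[Jacobi] macro 7: S0 reads c1=0 → after 2×micro: 0; S1 reads c2=39/2 → after 3×micro: 0; S2 reads c0=4 → after 1×micro: 133/4 ⇒ (c0=0, c1=0, c2=133/4)
[Jacobi] macro 8: S0 reads c1=0 → after 2×micro: 0; S1 reads c2=133/4 → after 3×micro: 0; S2 reads c0=0 → after 1×micro: 399/8 ⇒ (c0=0, c1=0, c2=399/8)
[Jacobi] macro 9: S0 reads c1=0 → after 2×micro: 0; S1 reads c2=399/8 → after 3×micro: 0; S2 reads c0=0 → after 1×micro: 1197/16 ⇒ (c0=0, c1=0, c2=1197/16)
[Jacobi] macro 10: S0 reads c1=0 → after 2×micro: 0; S1 reads c2=1197/16 → after 3×micro: 2; S2 reads c0=0 → after 1×micro: 3591/32 ⇒ (c0=0, c1=2, c2=3591/32)
[Gauss-Seidel] macro 1: S0 reads c1=0 → after 2×micro: 0; S1 reads c2=-2 → after 3×micro: 2; S2 reads c0=0 → after 1×micro: -3 ⇒ (c0=0, c1=2, c2=-3)
[Gauss-Seidel] macro 2: S0 reads c1=2 → after 2×micro: 4; S1 reads c2=-3 → after 3×micro: 0; S2 reads c0=4 → after 1×micro: -1/2 ⇒ (c0=4, c1=0, c2=-1/2)
[Gauss-Seidel] macro 3: S0 reads c1=0 → after 2×micro: 0; S1 reads c2=-1/2 → after 3×micro: 0; S2 reads c0=0 → after 1×micro: -3/4 ⇒ (c0=0, c1=0, c2=-3/4)
[Gauss-Seidel] macro 4: S0 reads c1=0 → after 2×micro: 0; S1 reads c2=-3/4 → after 3×micro: 0; S2 reads c0=0 → after 1×micro: -9/8 ⇒ (c0=0, c1=0, c2=-9/8)
[Gauss-Seidel] macro 5: S0 reads c1=0 → after 2×micro: 0; S1 reads c2=-9/8 → after 3×micro: 2; S2 reads c0=0 → after 1×micro: -27/16 ⇒ (c0=0, c1=2, c2=-27/16)
[Gauss-Seidel] macro 6: S0 reads c1=2 → after 2×micro: 4; S1 reads c2=-27/16 → after 3×micro: 0; S2 reads c0=4 → after 1×micro: 47/32 ⇒ (c0=4, c1=0, c2=47/32)
[Gauss-Seidel] macro 7: S0 reads c1=0 → after 2×micro: 0; S1 reads c2=47/32 → after 3×micro: 0; S2 reads c0=0 → after 1×micro: 141/64 ⇒ (c0=0, c1=0, c2=141/64)
[Gauss-Seidel] macro 8: S0 reads c1=0 → after 2×micro: 0; S1 reads c2=141/64 → after 3×micro: 2; S2 reads c0=0 → after 1×micro: 423/128 ⇒ (c0=0, c1=2, c2=423/128)
[Gauss-Seidel] macro 9: S0 reads c1=2 → after 2×micro: 4; S1 reads c2=423/128 → after 3×micro: 0; S2 reads c0=4 → after 1×micro: 2293/256 ⇒ (c0=4, c1=0, c2=2293/256)
[Gauss-Seidel] macro 10: S0 reads c1=0 → after 2×micro: 0; S1 reads c2=2293/256 → after 3×micro: 2; S2 reads c0=0 → after 1×micro: 6879/512 ⇒ (c0=0, c1=2, c2=6879/512)

first divergence at macro-step: 1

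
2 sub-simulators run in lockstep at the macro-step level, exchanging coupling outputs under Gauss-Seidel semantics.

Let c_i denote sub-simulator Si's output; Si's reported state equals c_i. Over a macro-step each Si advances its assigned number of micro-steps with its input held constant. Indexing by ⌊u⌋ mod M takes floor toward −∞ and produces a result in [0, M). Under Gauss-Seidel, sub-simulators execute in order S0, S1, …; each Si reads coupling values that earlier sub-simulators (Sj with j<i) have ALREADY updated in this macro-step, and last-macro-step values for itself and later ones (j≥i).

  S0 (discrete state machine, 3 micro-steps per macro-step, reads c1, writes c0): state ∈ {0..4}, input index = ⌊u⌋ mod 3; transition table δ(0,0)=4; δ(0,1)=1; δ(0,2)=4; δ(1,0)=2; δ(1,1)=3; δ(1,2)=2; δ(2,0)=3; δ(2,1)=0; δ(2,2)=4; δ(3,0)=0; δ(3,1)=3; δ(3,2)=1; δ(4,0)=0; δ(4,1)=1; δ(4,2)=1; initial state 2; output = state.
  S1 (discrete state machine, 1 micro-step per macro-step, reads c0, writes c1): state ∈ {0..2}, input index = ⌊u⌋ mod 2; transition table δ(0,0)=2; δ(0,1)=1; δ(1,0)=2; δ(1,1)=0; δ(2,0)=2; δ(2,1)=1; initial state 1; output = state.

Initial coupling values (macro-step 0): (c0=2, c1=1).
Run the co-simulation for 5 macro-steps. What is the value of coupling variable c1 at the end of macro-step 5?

macro 1: S0 reads c1=1 → after 3×micro: 3; S1 reads c0=3 → after 1×micro: 0 ⇒ (c0=3, c1=0)
macro 2: S0 reads c1=0 → after 3×micro: 0; S1 reads c0=0 → after 1×micro: 2 ⇒ (c0=0, c1=2)
macro 3: S0 reads c1=2 → after 3×micro: 2; S1 reads c0=2 → after 1×micro: 2 ⇒ (c0=2, c1=2)
macro 4: S0 reads c1=2 → after 3×micro: 2; S1 reads c0=2 → after 1×micro: 2 ⇒ (c0=2, c1=2)
macro 5: S0 reads c1=2 → after 3×micro: 2; S1 reads c0=2 → after 1×micro: 2 ⇒ (c0=2, c1=2)

c1 at macro-step 5 = 2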